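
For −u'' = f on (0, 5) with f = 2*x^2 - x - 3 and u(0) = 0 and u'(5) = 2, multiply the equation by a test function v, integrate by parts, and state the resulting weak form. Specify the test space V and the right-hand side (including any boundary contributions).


V = {v ∈ H^1(0, 5) : v(0) = 0} (test functions vanish at x = 0 where u is specified); weak form: ∫_0^5 u'v' dx = ∫_0^5 (2*x^2 - x - 3) v dx + 2·v(5) for all v ∈ V.

Multiply both sides by a test function v and integrate from 0 to 5:
  ∫_0^5 −u''(x) v(x) dx = ∫_0^5 f(x) v(x) dx.
Integrate the LHS by parts once:
  ∫_0^5 −u'' v dx = −[u'(x) v(x)]_0^5 + ∫_0^5 u'(x) v'(x) dx.
Thus ∫_0^5 u'(x) v'(x) dx = ∫_0^5 f(x) v(x) dx + [u'(x) v(x)]_0^5.
Choose V so that boundary terms are either known or forced to vanish.
Mixed BC: u(0) = 0 (Dirichlet) and u'(5) = 2 (Neumann). Define V = {v ∈ H^1(0, 5) : v(0) = 0}. Then [u' v]_0^5 = u'(5)·v(5) − u'(0)·0 = 2·v(5).
Weak formulation: find u (satisfying any essential BC) such that ∫_0^5 u'(x) v'(x) dx = ∫_0^5 f v dx + 2·v(5) for all v ∈ V (Dirichlet at 0 absorbed into V; Neumann datum at x = 5 contributes the boundary term).
Substituting f(x) = 2*x^2 - x - 3, the right-hand side is ∫_0^5 (2*x^2 - x - 3) v dx + 2·v(5).


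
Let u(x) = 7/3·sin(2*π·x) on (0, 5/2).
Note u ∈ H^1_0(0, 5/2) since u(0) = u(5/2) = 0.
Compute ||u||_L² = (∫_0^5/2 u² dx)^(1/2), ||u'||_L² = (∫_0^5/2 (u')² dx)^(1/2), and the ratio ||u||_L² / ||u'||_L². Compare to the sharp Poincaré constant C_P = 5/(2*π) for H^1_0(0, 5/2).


||u||_L² / ||u'||_L² = 1/(2*π) < C_P = 5/(2*π).

u(x) = 7/3·sin(2*π·x), so u'(x) = 14*π*cos(2*π*x)/3.
Writing u(x) = A·sin(kπx/L) with A = 7/3 and k = 5, use ∫_0^L sin²(kπx/L) dx = L/2 and ∫_0^L cos²(kπx/L) dx = L/2.
u² = 49/9·sin²(2*π·x) and (u')² = 196*π^2/9·cos²(2*π·x), and each of sin², cos² integrates to L/2 = 5/4 over (0, 5/2).
∫_0^5/2 u² dx = 245/36, so ||u||_L² = 7*sqrt(5)/6.
∫_0^5/2 (u')² dx = 245*π^2/9, so ||u'||_L² = 7*sqrt(5)*π/3.
Ratio ||u||_L² / ||u'||_L² = 1/(2*π).
Sharp Poincaré constant on H^1_0(0, 5/2) is C_P = L/π = 5/(2*π), achieved by sin(2*π/5·x).
This is the k = 5 harmonic; the ratio L/(kπ) is strictly less than C_P = L/π, consistent with the sharp inequality ||u||_L² ≤ C_P ||u'||_L².


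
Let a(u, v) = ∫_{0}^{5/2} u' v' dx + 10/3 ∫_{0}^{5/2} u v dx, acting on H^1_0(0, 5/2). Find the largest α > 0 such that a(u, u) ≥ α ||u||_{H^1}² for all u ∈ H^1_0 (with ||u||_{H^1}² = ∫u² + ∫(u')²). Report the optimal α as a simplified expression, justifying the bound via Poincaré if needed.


α = 1

Coercivity of a(·,·) on H^1_0(0, 5/2) means a(u, u) ≥ α ||u||_{H^1}² for every u ∈ H^1_0.
The interval has length L = 5/2, and Poincaré/coercivity depend only on L. Here a(u, u) = ∫(u')² + (10/3)·∫u².
Here c = 10/3 ≥ 1, so a(u,u) = ∫(u')² + c∫u² ≥ ∫(u')² + ∫u² = ||u||_{H^1}², i.e. α = 1 works. No larger α is possible: a(u,u) ≥ α||u||_{H^1}² means (1−α)∫(u')² ≥ (α−c)∫u², and for the modes u_n = sin(nπ(x−x₀)/L) (x₀ the left endpoint) one has ∫u_n²/∫(u_n')² = (L/(nπ))² → 0, so a(u_n,u_n)/||u_n||_{H^1}² → 1. Hence the optimal constant is α = 1.
Therefore α = 1.


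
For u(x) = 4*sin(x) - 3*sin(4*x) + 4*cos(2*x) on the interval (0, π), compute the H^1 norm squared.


||u||_{H^1(0,π)}^2 = -320/3 + 265*π/2

u'(x) = -8*sin(2*x) + 4*cos(x) - 12*cos(4*x).
Expand u² and (u')² and integrate term by term on (0, π), using: for integers n ≥ 1, ∫_0^π sin²(nx) dx = ∫_0^π cos²(nx) dx = π/2; for n ≠ n', ∫_0^π sin(nx)sin(n'x) dx = ∫_0^π cos(nx)cos(n'x) dx = 0; and by product-to-sum, ∫_0^π sin(nx)cos(n'x) dx = ½∫_0^π [sin((n+n')x) + sin((n−n')x)] dx, which is 0 when n+n' is even and 2n/(n²−n'²) when n+n' is odd (it need not vanish on (0, π)).
  u² squared terms: (-3)²·∫sin(4x)² dx = 9·π/2 = 9*π/2;  (4)²·∫cos(2x)² dx = 16·π/2 = 8*π;  (4)²·∫sin(x)² dx = 16·π/2 = 8*π.
  u² cross terms: 2·(-3)·(4)·∫sin(4x)·cos(2x) dx = -24·(0) = 0;  2·(-3)·(4)·∫sin(4x)·sin(x) dx = -24·(0) = 0;  2·(4)·(4)·∫cos(2x)·sin(x) dx = 32·(-2/3) = -64/3.
  So ∫_0^π u² dx = 9*π/2 + 8*π + 8*π + 0 + 0 − 64/3 = -64/3 + 41*π/2.
  (u')² squared terms: (-12)²·∫cos(4x)² dx = 144·π/2 = 72*π;  (-8)²·∫sin(2x)² dx = 64·π/2 = 32*π;  (4)²·∫cos(x)² dx = 16·π/2 = 8*π.
  (u')² cross terms: 2·(-12)·(-8)·∫cos(4x)·sin(2x) dx = 192·(0) = 0;  2·(-12)·(4)·∫cos(4x)·cos(x) dx = -96·(0) = 0;  2·(-8)·(4)·∫sin(2x)·cos(x) dx = -64·(4/3) = -256/3.
  So ∫_0^π (u')² dx = 72*π + 32*π + 8*π + 0 + 0 − 256/3 = -256/3 + 112*π.
||u||_{H^1}^2 = (-64/3 + 41*π/2) + (-256/3 + 112*π) = -320/3 + 265*π/2.


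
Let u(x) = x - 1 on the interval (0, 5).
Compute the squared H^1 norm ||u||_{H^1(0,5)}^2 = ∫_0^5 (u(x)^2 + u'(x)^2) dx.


||u||_{H^1}^2 = 80/3

The H^1 norm (squared) on an interval (0, L) is
  ||u||_{H^1}^2 = ∫_0^L u(x)^2 dx + ∫_0^L u'(x)^2 dx.
Compute u'(x) = 1.
Then u(x)^2 = x**2 - 2*x + 1 and u'(x)^2 = 1.
Integrate each monomial from 0 to 5 using ∫_0^5 c·x^n dx = c·5^(n+1)/(n+1):
  ∫_0^5 u(x)^2 dx = ∫_0^5 (x^2 - 2*x + 1) dx. Term by term:
    ∫_0^5 x^2 dx = 125/3;  ∫_0^5 -2*x dx = -25;  ∫_0^5 1 dx = 5.
  Sum: 125/3 − 25 + 5 = 65/3.
  ∫_0^5 u'(x)^2 dx = ∫_0^5 (1) dx. Term by term:
    ∫_0^5 1 dx = 5.
Adding: ||u||_{H^1}^2 = 65/3 + 5 = 80/3.


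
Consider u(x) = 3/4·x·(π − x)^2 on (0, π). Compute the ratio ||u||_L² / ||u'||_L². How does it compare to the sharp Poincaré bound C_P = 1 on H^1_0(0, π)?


||u||_L² / ||u'||_L² = sqrt(14)*π/14 < C_P = 1.

u(x) = 3/4·x·(π − x)^2, so u'(x) = 3*(x - π)*(3*x - π)/4.
u(x) = 3/4·x·(π − x)^2 vanishes at x = 0 and x = π, so u ∈ H^1_0(0, π). Differentiate via the product rule and integrate the resulting polynomials term by term.
  ∫_0^π u² dx = ∫_0^π (9*x^6/16 - 9*π*x^5/4 + 27*π^2*x^4/8 - 9*π^3*x^3/4 + 9*π^4*x^2/16) dx. Term by term:
    ∫_0^π 9*x^6/16 dx = 9*π^7/112;  ∫_0^π -9*π*x^5/4 dx = -3*π^7/8;  ∫_0^π 27*π^2*x^4/8 dx = 27*π^7/40;
    ∫_0^π -9*π^3*x^3/4 dx = -9*π^7/16;  ∫_0^π 9*π^4*x^2/16 dx = 3*π^7/16.
  Sum: 9*π^7/112 − 3*π^7/8 + 27*π^7/40 − 9*π^7/16 + 3*π^7/16 = 3*π^7/560.
  ∫_0^π (u')² dx = ∫_0^π (81*x^4/16 - 27*π*x^3/2 + 99*π^2*x^2/8 - 9*π^3*x/2 + 9*π^4/16) dx. Term by term:
    ∫_0^π 81*x^4/16 dx = 81*π^5/80;  ∫_0^π -27*π*x^3/2 dx = -27*π^5/8;  ∫_0^π 99*π^2*x^2/8 dx = 33*π^5/8;
    ∫_0^π -9*π^3*x/2 dx = -9*π^5/4;  ∫_0^π 9*π^4/16 dx = 9*π^5/16.
  Sum: 81*π^5/80 − 27*π^5/8 + 33*π^5/8 − 9*π^5/4 + 9*π^5/16 = 3*π^5/40.
∫_0^π u² dx = 3*π^7/560, so ||u||_L² = sqrt(105)*π^(7/2)/140.
∫_0^π (u')² dx = 3*π^5/40, so ||u'||_L² = sqrt(30)*π^(5/2)/20.
Ratio ||u||_L² / ||u'||_L² = sqrt(14)*π/14.
Sharp Poincaré constant on H^1_0(0, π) is C_P = L/π = 1, achieved by sin(x).
A polynomial bump cannot attain the sharp Poincaré constant (only the first sine eigenfunction does), so the ratio is strictly less than C_P, consistent with ||u||_L² ≤ C_P ||u'||_L².


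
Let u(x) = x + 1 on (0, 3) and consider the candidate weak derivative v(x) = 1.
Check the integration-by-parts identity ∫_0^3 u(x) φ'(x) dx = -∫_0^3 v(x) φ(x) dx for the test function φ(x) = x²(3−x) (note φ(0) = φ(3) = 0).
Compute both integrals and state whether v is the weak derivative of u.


LHS = -27/4, RHS = -27/4. Yes, v = u' weakly.

u(x) = x + 1, classical derivative u'(x) = 1.
φ(x) = x²(3−x), so φ'(x) = 3*x*(2 - x).
Note φ(0) = φ(3) = 0, so the boundary term u·φ vanishes.
LHS = ∫_0^3 u(x) φ'(x) dx = ∫_0^3 (-3*x^3 + 3*x^2 + 6*x) dx. Term by term:
  ∫_0^3 -3*x^3 dx = -243/4;  ∫_0^3 3*x^2 dx = 27;  ∫_0^3 6*x dx = 27.
Sum: -243/4 + 27 + 27 = -27/4.
So LHS = -27/4.
∫_0^3 v(x) φ(x) dx = ∫_0^3 (-x^3 + 3*x^2) dx. Term by term:
  ∫_0^3 -x^3 dx = -81/4;  ∫_0^3 3*x^2 dx = 27.
Sum: -81/4 + 27 = 27/4.
So RHS = -∫_0^3 v(x) φ(x) dx = -27/4.
LHS = RHS, so the identity holds for this test φ.
Moreover u is smooth here and v(x) = u'(x) = 1 pointwise, so the identity holds for every test function. Hence v is the weak derivative of u.


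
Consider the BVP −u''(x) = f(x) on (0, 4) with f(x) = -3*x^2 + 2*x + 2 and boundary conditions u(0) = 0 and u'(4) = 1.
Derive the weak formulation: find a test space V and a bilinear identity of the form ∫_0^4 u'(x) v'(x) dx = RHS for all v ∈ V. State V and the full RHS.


V = {v ∈ H^1(0, 4) : v(0) = 0} (test functions vanish at x = 0 where u is specified); weak form: ∫_0^4 u'v' dx = ∫_0^4 (-3*x^2 + 2*x + 2) v dx + v(4) for all v ∈ V.

Multiply both sides by a test function v and integrate from 0 to 4:
  ∫_0^4 −u''(x) v(x) dx = ∫_0^4 f(x) v(x) dx.
Integrate the LHS by parts once:
  ∫_0^4 −u'' v dx = −[u'(x) v(x)]_0^4 + ∫_0^4 u'(x) v'(x) dx.
Thus ∫_0^4 u'(x) v'(x) dx = ∫_0^4 f(x) v(x) dx + [u'(x) v(x)]_0^4.
Choose V so that boundary terms are either known or forced to vanish.
Mixed BC: u(0) = 0 (Dirichlet) and u'(4) = 1 (Neumann). Define V = {v ∈ H^1(0, 4) : v(0) = 0}. Then [u' v]_0^4 = u'(4)·v(4) − u'(0)·0 = v(4).
Weak formulation: find u (satisfying any essential BC) such that ∫_0^4 u'(x) v'(x) dx = ∫_0^4 f v dx + v(4) for all v ∈ V (Dirichlet at 0 absorbed into V; Neumann datum at x = 4 contributes the boundary term).
Substituting f(x) = -3*x^2 + 2*x + 2, the right-hand side is ∫_0^4 (-3*x^2 + 2*x + 2) v dx + v(4).


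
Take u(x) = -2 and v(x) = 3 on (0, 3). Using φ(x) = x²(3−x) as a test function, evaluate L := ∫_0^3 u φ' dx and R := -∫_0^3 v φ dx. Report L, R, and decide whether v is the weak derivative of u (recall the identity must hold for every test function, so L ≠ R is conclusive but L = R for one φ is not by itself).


LHS = 0, RHS = -81/4. No, v is not the weak derivative of u.

u(x) = -2, classical derivative u'(x) = 0.
φ(x) = x²(3−x), so φ'(x) = 3*x*(2 - x).
Note φ(0) = φ(3) = 0, so the boundary term u·φ vanishes.
LHS = ∫_0^3 u(x) φ'(x) dx = ∫_0^3 (6*x^2 - 12*x) dx. Term by term:
  ∫_0^3 6*x^2 dx = 54;  ∫_0^3 -12*x dx = -54.
Sum: 54 − 54 = 0.
So LHS = 0.
∫_0^3 v(x) φ(x) dx = ∫_0^3 (-3*x^3 + 9*x^2) dx. Term by term:
  ∫_0^3 -3*x^3 dx = -243/4;  ∫_0^3 9*x^2 dx = 81.
Sum: -243/4 + 81 = 81/4.
So RHS = -∫_0^3 v(x) φ(x) dx = -81/4.
LHS − RHS = 81/4 ≠ 0, so the identity fails.
(For a valid weak derivative the identity must hold for EVERY test function, in particular this one. The failure shows v is NOT the weak derivative of u.)
Correct weak derivative would be u'(x) = 0.


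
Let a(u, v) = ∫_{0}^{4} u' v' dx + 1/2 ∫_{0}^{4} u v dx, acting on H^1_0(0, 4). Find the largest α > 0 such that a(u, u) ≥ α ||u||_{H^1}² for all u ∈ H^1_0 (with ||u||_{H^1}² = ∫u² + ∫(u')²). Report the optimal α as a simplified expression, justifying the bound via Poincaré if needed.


α = (8 + π^2)/(π^2 + 16)

Coercivity of a(·,·) on H^1_0(0, 4) means a(u, u) ≥ α ||u||_{H^1}² for every u ∈ H^1_0.
The interval has length L = 4, and Poincaré/coercivity depend only on L. Here a(u, u) = ∫(u')² + (1/2)·∫u².
Here 0 < c = 1/2 < 1. The condition a(u,u) ≥ α||u||_{H^1}² reads (1−α)∫(u')² ≥ (α−c)∫u². Any admissible α is ≤ 1 (rapidly oscillating u have ∫u²/∫(u')² → 0), and α = 1 would force 0 ≥ (1−c)∫u², impossible since c < 1; so 1−α > 0. By the sharp Poincaré inequality on H^1_0 of an interval of length L, ∫(u')² ≥ (π/L)²∫u² with equality for the first sine mode sin(π(x−x₀)/L) (x₀ the left endpoint), so the inequality holds for all u iff (1−α)(π/L)² ≥ α − c, i.e. α ≤ ((π/L)² + c)/((π/L)² + 1) = (1 + c(L/π)²)/(1 + (L/π)²). With (π/L)² = π^2/16 and c = 1/2, the largest admissible constant is α = ((π/L)² + c)/((π/L)² + 1).
Simplifying, α = (8 + π^2)/(π^2 + 16).


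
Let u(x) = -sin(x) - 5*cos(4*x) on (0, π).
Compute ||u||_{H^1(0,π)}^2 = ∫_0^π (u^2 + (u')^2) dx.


||u||_{H^1(0,π)}^2 = -68/3 + 427*π/2

u'(x) = 20*sin(4*x) - cos(x).
Expand u² and (u')² and integrate term by term on (0, π), using: for integers n ≥ 1, ∫_0^π sin²(nx) dx = ∫_0^π cos²(nx) dx = π/2; for n ≠ n', ∫_0^π sin(nx)sin(n'x) dx = ∫_0^π cos(nx)cos(n'x) dx = 0; and by product-to-sum, ∫_0^π sin(nx)cos(n'x) dx = ½∫_0^π [sin((n+n')x) + sin((n−n')x)] dx, which is 0 when n+n' is even and 2n/(n²−n'²) when n+n' is odd (it need not vanish on (0, π)).
  u² squared terms: (-1)²·∫sin(x)² dx = 1·π/2 = π/2;  (-5)²·∫cos(4x)² dx = 25·π/2 = 25*π/2.
  u² cross terms: 2·(-1)·(-5)·∫sin(x)·cos(4x) dx = 10·(-2/15) = -4/3.
  So ∫_0^π u² dx = π/2 + 25*π/2 − 4/3 = -4/3 + 13*π.
  (u')² squared terms: (-1)²·∫cos(x)² dx = 1·π/2 = π/2;  (20)²·∫sin(4x)² dx = 400·π/2 = 200*π.
  (u')² cross terms: 2·(-1)·(20)·∫cos(x)·sin(4x) dx = -40·(8/15) = -64/3.
  So ∫_0^π (u')² dx = π/2 + 200*π − 64/3 = -64/3 + 401*π/2.
||u||_{H^1}^2 = (-4/3 + 13*π) + (-64/3 + 401*π/2) = -68/3 + 427*π/2.


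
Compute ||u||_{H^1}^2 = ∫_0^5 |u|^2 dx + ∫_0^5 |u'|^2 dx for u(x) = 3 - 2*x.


||u||_{H^1}^2 = 245/3

The H^1 norm (squared) on an interval (0, L) is
  ||u||_{H^1}^2 = ∫_0^L u(x)^2 dx + ∫_0^L u'(x)^2 dx.
Compute u'(x) = -2.
Then u(x)^2 = 4*x**2 - 12*x + 9 and u'(x)^2 = 4.
Integrate each monomial from 0 to 5 using ∫_0^5 c·x^n dx = c·5^(n+1)/(n+1):
  ∫_0^5 u(x)^2 dx = ∫_0^5 (4*x^2 - 12*x + 9) dx. Term by term:
    ∫_0^5 4*x^2 dx = 500/3;  ∫_0^5 -12*x dx = -150;  ∫_0^5 9 dx = 45.
  Sum: 500/3 − 150 + 45 = 185/3.
  ∫_0^5 u'(x)^2 dx = ∫_0^5 (4) dx. Term by term:
    ∫_0^5 4 dx = 20.
Adding: ||u||_{H^1}^2 = 185/3 + 20 = 245/3.


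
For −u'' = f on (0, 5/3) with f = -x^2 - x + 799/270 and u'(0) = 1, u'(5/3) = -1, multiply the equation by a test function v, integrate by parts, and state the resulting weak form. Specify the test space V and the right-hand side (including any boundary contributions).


V = H^1(0, 5/3) (v unrestricted at boundary; u is determined up to an additive constant); weak form: ∫_0^5/3 u'v' dx = ∫_0^5/3 (-x^2 - x + 799/270) v dx − v(5/3) − v(0) for all v ∈ V.

Multiply both sides by a test function v and integrate from 0 to 5/3:
  ∫_0^5/3 −u''(x) v(x) dx = ∫_0^5/3 f(x) v(x) dx.
Integrate the LHS by parts once:
  ∫_0^5/3 −u'' v dx = −[u'(x) v(x)]_0^5/3 + ∫_0^5/3 u'(x) v'(x) dx.
Thus ∫_0^5/3 u'(x) v'(x) dx = ∫_0^5/3 f(x) v(x) dx + [u'(x) v(x)]_0^5/3.
Choose V so that boundary terms are either known or forced to vanish.
u has inhomogeneous Neumann u'(0) = 1, u'(5/3) = -1. [u' v]_0^5/3 = (-1)·v(5/3) − (1)·v(0) = − v(5/3) − v(0). Take V = H^1(0, 5/3); boundary term becomes part of RHS.
Weak formulation: find u (satisfying any essential BC) such that ∫_0^5/3 u'(x) v'(x) dx = ∫_0^5/3 f v dx − v(5/3) − v(0) for all v ∈ V (Neumann data are natural BCs: they enter the RHS as boundary terms).
Substituting f(x) = -x^2 - x + 799/270, the right-hand side is ∫_0^5/3 (-x^2 - x + 799/270) v dx − v(5/3) − v(0).
Compatibility check (pure Neumann): taking v ≡ 1 ∈ V gives 0 = ∫_0^5/3 f dx + (-1) − (1), i.e. ∫_0^5/3 f dx must equal u'(0) − u'(5/3) = 2. Indeed ∫_0^5/3 (-x^2 - x + 799/270) dx = 2, so the data are compatible. The solution is then unique only up to an additive constant (fix it e.g. by requiring ∫_0^5/3 u dx = 0).


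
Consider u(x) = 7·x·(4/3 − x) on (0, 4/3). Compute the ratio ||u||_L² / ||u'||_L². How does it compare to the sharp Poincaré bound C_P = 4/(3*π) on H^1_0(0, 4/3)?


||u||_L² / ||u'||_L² = 2*sqrt(10)/15 < C_P = 4/(3*π).

u(x) = 7·x·(4/3 − x), so u'(x) = 28/3 - 14*x.
u(x) = 7·x·(4/3 − x) vanishes at x = 0 and x = 4/3, so u ∈ H^1_0(0, 4/3). Differentiate via the product rule and integrate the resulting polynomials term by term.
  ∫_0^4/3 u² dx = ∫_0^4/3 (49*x^4 - 392*x^3/3 + 784*x^2/9) dx. Term by term:
    ∫_0^4/3 49*x^4 dx = 50176/1215;  ∫_0^4/3 -392*x^3/3 dx = -25088/243;  ∫_0^4/3 784*x^2/9 dx = 50176/729.
  Sum: 50176/1215 − 25088/243 + 50176/729 = 25088/3645.
  ∫_0^4/3 (u')² dx = ∫_0^4/3 (196*x^2 - 784*x/3 + 784/9) dx. Term by term:
    ∫_0^4/3 196*x^2 dx = 12544/81;  ∫_0^4/3 -784*x/3 dx = -6272/27;  ∫_0^4/3 784/9 dx = 3136/27.
  Sum: 12544/81 − 6272/27 + 3136/27 = 3136/81.
∫_0^4/3 u² dx = 25088/3645, so ||u||_L² = 112*sqrt(10)/135.
∫_0^4/3 (u')² dx = 3136/81, so ||u'||_L² = 56/9.
Ratio ||u||_L² / ||u'||_L² = 2*sqrt(10)/15.
Sharp Poincaré constant on H^1_0(0, 4/3) is C_P = L/π = 4/(3*π), achieved by sin(3*π/4·x).
A polynomial bump cannot attain the sharp Poincaré constant (only the first sine eigenfunction does), so the ratio is strictly less than C_P, consistent with ||u||_L² ≤ C_P ||u'||_L².


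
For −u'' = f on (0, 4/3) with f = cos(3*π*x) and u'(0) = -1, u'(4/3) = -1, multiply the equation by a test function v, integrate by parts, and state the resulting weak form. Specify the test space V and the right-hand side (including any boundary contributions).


V = H^1(0, 4/3) (v unrestricted at boundary; u is determined up to an additive constant); weak form: ∫_0^4/3 u'v' dx = ∫_0^4/3 (cos(3*π*x)) v dx − v(4/3) + v(0) for all v ∈ V.

Multiply both sides by a test function v and integrate from 0 to 4/3:
  ∫_0^4/3 −u''(x) v(x) dx = ∫_0^4/3 f(x) v(x) dx.
Integrate the LHS by parts once:
  ∫_0^4/3 −u'' v dx = −[u'(x) v(x)]_0^4/3 + ∫_0^4/3 u'(x) v'(x) dx.
Thus ∫_0^4/3 u'(x) v'(x) dx = ∫_0^4/3 f(x) v(x) dx + [u'(x) v(x)]_0^4/3.
Choose V so that boundary terms are either known or forced to vanish.
u has inhomogeneous Neumann u'(0) = -1, u'(4/3) = -1. [u' v]_0^4/3 = (-1)·v(4/3) − (-1)·v(0) = − v(4/3) + v(0). Take V = H^1(0, 4/3); boundary term becomes part of RHS.
Weak formulation: find u (satisfying any essential BC) such that ∫_0^4/3 u'(x) v'(x) dx = ∫_0^4/3 f v dx − v(4/3) + v(0) for all v ∈ V (Neumann data are natural BCs: they enter the RHS as boundary terms).
Substituting f(x) = cos(3*π*x), the right-hand side is ∫_0^4/3 (cos(3*π*x)) v dx − v(4/3) + v(0).
Compatibility check (pure Neumann): taking v ≡ 1 ∈ V gives 0 = ∫_0^4/3 f dx + (-1) − (-1), i.e. ∫_0^4/3 f dx must equal u'(0) − u'(4/3) = 0. Indeed ∫_0^4/3 (cos(3*π*x)) dx = 0, so the data are compatible. The solution is then unique only up to an additive constant (fix it e.g. by requiring ∫_0^4/3 u dx = 0).


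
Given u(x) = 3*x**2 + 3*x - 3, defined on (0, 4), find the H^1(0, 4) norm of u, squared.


||u||_{H^1}^2 = 18936/5

The H^1 norm (squared) on an interval (0, L) is
  ||u||_{H^1}^2 = ∫_0^L u(x)^2 dx + ∫_0^L u'(x)^2 dx.
Compute u'(x) = 6*x + 3.
Then u(x)^2 = 9*x**4 + 18*x**3 - 9*x**2 - 18*x + 9 and u'(x)^2 = 36*x**2 + 36*x + 9.
Integrate each monomial from 0 to 4 using ∫_0^4 c·x^n dx = c·4^(n+1)/(n+1):
  ∫_0^4 u(x)^2 dx = ∫_0^4 (9*x^4 + 18*x^3 - 9*x^2 - 18*x + 9) dx. Term by term:
    ∫_0^4 9*x^4 dx = 9216/5;  ∫_0^4 18*x^3 dx = 1152;  ∫_0^4 -9*x^2 dx = -192;
    ∫_0^4 -18*x dx = -144;  ∫_0^4 9 dx = 36.
  Sum: 9216/5 + 1152 − 192 − 144 + 36 = 13476/5.
  ∫_0^4 u'(x)^2 dx = ∫_0^4 (36*x^2 + 36*x + 9) dx. Term by term:
    ∫_0^4 36*x^2 dx = 768;  ∫_0^4 36*x dx = 288;  ∫_0^4 9 dx = 36.
  Sum: 768 + 288 + 36 = 1092.
Adding: ||u||_{H^1}^2 = 13476/5 + 1092 = 18936/5.


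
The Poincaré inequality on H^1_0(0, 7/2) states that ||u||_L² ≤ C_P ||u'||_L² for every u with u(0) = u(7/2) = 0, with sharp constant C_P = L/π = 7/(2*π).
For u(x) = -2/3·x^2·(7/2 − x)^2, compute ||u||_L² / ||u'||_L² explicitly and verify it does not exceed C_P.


||u||_L² / ||u'||_L² = 7*sqrt(3)/12 < C_P = 7/(2*π).

u(x) = -2/3·x^2·(7/2 − x)^2, so u'(x) = x*(-8*x^2 + 42*x - 49)/3.
u(x) = -2/3·x^2·(7/2 − x)^2 vanishes at x = 0 and x = 7/2, so u ∈ H^1_0(0, 7/2). Differentiate via the product rule and integrate the resulting polynomials term by term.
  ∫_0^7/2 u² dx = ∫_0^7/2 (4*x^8/9 - 56*x^7/9 + 98*x^6/3 - 686*x^5/9 + 2401*x^4/36) dx. Term by term:
    ∫_0^7/2 4*x^8/9 dx = 40353607/10368;  ∫_0^7/2 -56*x^7/9 dx = -40353607/2304;  ∫_0^7/2 98*x^6/3 dx = 5764801/192;
    ∫_0^7/2 -686*x^5/9 dx = -40353607/1728;  ∫_0^7/2 2401*x^4/36 dx = 40353607/5760.
  Sum: 40353607/10368 − 40353607/2304 + 5764801/192 − 40353607/1728 + 40353607/5760 = 5764801/103680.
  ∫_0^7/2 (u')² dx = ∫_0^7/2 (64*x^6/9 - 224*x^5/3 + 2548*x^4/9 - 1372*x^3/3 + 2401*x^2/9) dx. Term by term:
    ∫_0^7/2 64*x^6/9 dx = 117649/18;  ∫_0^7/2 -224*x^5/3 dx = -823543/36;  ∫_0^7/2 2548*x^4/9 dx = 10706059/360;
    ∫_0^7/2 -1372*x^3/3 dx = -823543/48;  ∫_0^7/2 2401*x^2/9 dx = 823543/216.
  Sum: 117649/18 − 823543/36 + 10706059/360 − 823543/48 + 823543/216 = 117649/2160.
∫_0^7/2 u² dx = 5764801/103680, so ||u||_L² = 2401*sqrt(5)/720.
∫_0^7/2 (u')² dx = 117649/2160, so ||u'||_L² = 343*sqrt(15)/180.
Ratio ||u||_L² / ||u'||_L² = 7*sqrt(3)/12.
Sharp Poincaré constant on H^1_0(0, 7/2) is C_P = L/π = 7/(2*π), achieved by sin(2*π/7·x).
A polynomial bump cannot attain the sharp Poincaré constant (only the first sine eigenfunction does), so the ratio is strictly less than C_P, consistent with ||u||_L² ≤ C_P ||u'||_L².


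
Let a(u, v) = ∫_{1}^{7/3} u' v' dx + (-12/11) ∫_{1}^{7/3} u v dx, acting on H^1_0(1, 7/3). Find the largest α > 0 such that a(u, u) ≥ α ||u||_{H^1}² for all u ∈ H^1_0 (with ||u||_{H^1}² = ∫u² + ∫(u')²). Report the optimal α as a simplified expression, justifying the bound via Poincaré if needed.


α = 3*(-64 + 33*π^2)/(11*(16 + 9*π^2))

Coercivity of a(·,·) on H^1_0(1, 7/3) means a(u, u) ≥ α ||u||_{H^1}² for every u ∈ H^1_0.
The interval has length L = 4/3, and Poincaré/coercivity depend only on L. Here a(u, u) = ∫(u')² + (-12/11)·∫u².
Here c = -12/11 < 0 with |c| < (π/L)² = 9*π^2/16, so coercivity still holds. The condition a(u,u) ≥ α||u||_{H^1}² reads (1−α)∫(u')² ≥ (α−c)∫u². Any admissible α is ≤ 1 (rapidly oscillating u have ∫u²/∫(u')² → 0), and α = 1 would force 0 ≥ (1−c)∫u², impossible since c < 1; so 1−α > 0. By the sharp Poincaré inequality on H^1_0 of an interval of length L, ∫(u')² ≥ (π/L)²∫u² with equality for the first sine mode sin(π(x−x₀)/L) (x₀ the left endpoint), so the inequality holds for all u iff (1−α)(π/L)² ≥ α − c, i.e. α ≤ ((π/L)² + c)/((π/L)² + 1) = (1 + c(L/π)²)/(1 + (L/π)²). (Direct route, valid since c ≤ 0: Poincaré gives c∫u² ≥ c(L/π)²∫(u')², so a(u,u) ≥ (1 + c(L/π)²)∫(u')², while ||u||_{H^1}² ≤ (1 + (L/π)²)∫(u')²; dividing yields the same α.) With (π/L)² = 9*π^2/16 and c = -12/11, the largest admissible constant is α = ((π/L)² + c)/((π/L)² + 1).
Simplifying, α = 3*(-64 + 33*π^2)/(11*(16 + 9*π^2)).


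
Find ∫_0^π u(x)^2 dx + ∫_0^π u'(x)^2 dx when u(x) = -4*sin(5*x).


||u||_{H^1(0,π)}^2 = 208*π

u'(x) = -20*cos(5*x).
Expand u² and (u')² and integrate term by term on (0, π), using: for integers n ≥ 1, ∫_0^π sin²(nx) dx = ∫_0^π cos²(nx) dx = π/2; for n ≠ n', ∫_0^π sin(nx)sin(n'x) dx = ∫_0^π cos(nx)cos(n'x) dx = 0; and by product-to-sum, ∫_0^π sin(nx)cos(n'x) dx = ½∫_0^π [sin((n+n')x) + sin((n−n')x)] dx, which is 0 when n+n' is even and 2n/(n²−n'²) when n+n' is odd (it need not vanish on (0, π)).
  u² squared terms: (-4)²·∫sin(5x)² dx = 16·π/2 = 8*π.
  So ∫_0^π u² dx = 8*π.
  (u')² squared terms: (-20)²·∫cos(5x)² dx = 400·π/2 = 200*π.
  So ∫_0^π (u')² dx = 200*π.
||u||_{H^1}^2 = (8*π) + (200*π) = 208*π.


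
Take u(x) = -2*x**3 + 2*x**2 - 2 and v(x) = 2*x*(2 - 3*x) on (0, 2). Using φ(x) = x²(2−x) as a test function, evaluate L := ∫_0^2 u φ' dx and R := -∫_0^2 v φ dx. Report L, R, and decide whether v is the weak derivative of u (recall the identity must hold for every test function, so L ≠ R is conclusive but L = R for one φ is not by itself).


LHS = 32/5, RHS = 32/5. Yes, v = u' weakly.

u(x) = -2*x**3 + 2*x**2 - 2, classical derivative u'(x) = -6*x**2 + 4*x.
φ(x) = x²(2−x), so φ'(x) = x*(4 - 3*x).
Note φ(0) = φ(2) = 0, so the boundary term u·φ vanishes.
LHS = ∫_0^2 u(x) φ'(x) dx = ∫_0^2 (6*x^5 - 14*x^4 + 8*x^3 + 6*x^2 - 8*x) dx. Term by term:
  ∫_0^2 6*x^5 dx = 64;  ∫_0^2 -14*x^4 dx = -448/5;  ∫_0^2 8*x^3 dx = 32;
  ∫_0^2 6*x^2 dx = 16;  ∫_0^2 -8*x dx = -16.
Sum: 64 − 448/5 + 32 + 16 − 16 = 32/5.
So LHS = 32/5.
∫_0^2 v(x) φ(x) dx = ∫_0^2 (6*x^5 - 16*x^4 + 8*x^3) dx. Term by term:
  ∫_0^2 6*x^5 dx = 64;  ∫_0^2 -16*x^4 dx = -512/5;  ∫_0^2 8*x^3 dx = 32.
Sum: 64 − 512/5 + 32 = -32/5.
So RHS = -∫_0^2 v(x) φ(x) dx = 32/5.
LHS = RHS, so the identity holds for this test φ.
Moreover u is smooth here and v(x) = u'(x) = -6*x**2 + 4*x pointwise, so the identity holds for every test function. Hence v is the weak derivative of u.


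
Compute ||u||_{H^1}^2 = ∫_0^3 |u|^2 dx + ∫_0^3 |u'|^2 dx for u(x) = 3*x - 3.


||u||_{H^1}^2 = 54

The H^1 norm (squared) on an interval (0, L) is
  ||u||_{H^1}^2 = ∫_0^L u(x)^2 dx + ∫_0^L u'(x)^2 dx.
Compute u'(x) = 3.
Then u(x)^2 = 9*x**2 - 18*x + 9 and u'(x)^2 = 9.
Integrate each monomial from 0 to 3 using ∫_0^3 c·x^n dx = c·3^(n+1)/(n+1):
  ∫_0^3 u(x)^2 dx = ∫_0^3 (9*x^2 - 18*x + 9) dx. Term by term:
    ∫_0^3 9*x^2 dx = 81;  ∫_0^3 -18*x dx = -81;  ∫_0^3 9 dx = 27.
  Sum: 81 − 81 + 27 = 27.
  ∫_0^3 u'(x)^2 dx = ∫_0^3 (9) dx. Term by term:
    ∫_0^3 9 dx = 27.
Adding: ||u||_{H^1}^2 = 27 + 27 = 54.


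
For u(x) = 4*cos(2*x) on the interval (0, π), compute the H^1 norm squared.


||u||_{H^1(0,π)}^2 = 40*π

u'(x) = -8*sin(2*x).
Expand u² and (u')² and integrate term by term on (0, π), using: for integers n ≥ 1, ∫_0^π sin²(nx) dx = ∫_0^π cos²(nx) dx = π/2; for n ≠ n', ∫_0^π sin(nx)sin(n'x) dx = ∫_0^π cos(nx)cos(n'x) dx = 0; and by product-to-sum, ∫_0^π sin(nx)cos(n'x) dx = ½∫_0^π [sin((n+n')x) + sin((n−n')x)] dx, which is 0 when n+n' is even and 2n/(n²−n'²) when n+n' is odd (it need not vanish on (0, π)).
  u² squared terms: (4)²·∫cos(2x)² dx = 16·π/2 = 8*π.
  So ∫_0^π u² dx = 8*π.
  (u')² squared terms: (-8)²·∫sin(2x)² dx = 64·π/2 = 32*π.
  So ∫_0^π (u')² dx = 32*π.
||u||_{H^1}^2 = (8*π) + (32*π) = 40*π.


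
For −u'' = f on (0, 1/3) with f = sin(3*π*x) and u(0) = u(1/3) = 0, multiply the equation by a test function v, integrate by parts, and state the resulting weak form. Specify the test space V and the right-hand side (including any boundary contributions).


V = H^1_0(0, 1/3) (so v(0) = v(1/3) = 0); weak form: ∫_0^1/3 u'v' dx = ∫_0^1/3 (sin(3*π*x)) v dx for all v ∈ V.

Multiply both sides by a test function v and integrate from 0 to 1/3:
  ∫_0^1/3 −u''(x) v(x) dx = ∫_0^1/3 f(x) v(x) dx.
Integrate the LHS by parts once:
  ∫_0^1/3 −u'' v dx = −[u'(x) v(x)]_0^1/3 + ∫_0^1/3 u'(x) v'(x) dx.
Thus ∫_0^1/3 u'(x) v'(x) dx = ∫_0^1/3 f(x) v(x) dx + [u'(x) v(x)]_0^1/3.
Choose V so that boundary terms are either known or forced to vanish.
u is Dirichlet: u(0) = u(1/3) = 0. Let V = H^1_0(0, 1/3); then v(0) = v(1/3) = 0, and [u' v]_0^1/3 = 0.
Weak formulation: find u (satisfying any essential BC) such that ∫_0^1/3 u'(x) v'(x) dx = ∫_0^1/3 f v dx for all v ∈ V.
Substituting f(x) = sin(3*π*x), the right-hand side is ∫_0^1/3 (sin(3*π*x)) v dx.


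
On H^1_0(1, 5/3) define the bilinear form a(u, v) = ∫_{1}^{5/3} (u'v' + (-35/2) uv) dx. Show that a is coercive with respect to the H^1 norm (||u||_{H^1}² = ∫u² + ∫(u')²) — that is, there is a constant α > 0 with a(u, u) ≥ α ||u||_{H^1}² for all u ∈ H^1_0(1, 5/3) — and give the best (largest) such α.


α = (-70 + 9*π^2)/(4 + 9*π^2)

Coercivity of a(·,·) on H^1_0(1, 5/3) means a(u, u) ≥ α ||u||_{H^1}² for every u ∈ H^1_0.
The interval has length L = 2/3, and Poincaré/coercivity depend only on L. Here a(u, u) = ∫(u')² + (-35/2)·∫u².
Here c = -35/2 < 0 with |c| < (π/L)² = 9*π^2/4, so coercivity still holds. The condition a(u,u) ≥ α||u||_{H^1}² reads (1−α)∫(u')² ≥ (α−c)∫u². Any admissible α is ≤ 1 (rapidly oscillating u have ∫u²/∫(u')² → 0), and α = 1 would force 0 ≥ (1−c)∫u², impossible since c < 1; so 1−α > 0. By the sharp Poincaré inequality on H^1_0 of an interval of length L, ∫(u')² ≥ (π/L)²∫u² with equality for the first sine mode sin(π(x−x₀)/L) (x₀ the left endpoint), so the inequality holds for all u iff (1−α)(π/L)² ≥ α − c, i.e. α ≤ ((π/L)² + c)/((π/L)² + 1) = (1 + c(L/π)²)/(1 + (L/π)²). (Direct route, valid since c ≤ 0: Poincaré gives c∫u² ≥ c(L/π)²∫(u')², so a(u,u) ≥ (1 + c(L/π)²)∫(u')², while ||u||_{H^1}² ≤ (1 + (L/π)²)∫(u')²; dividing yields the same α.) With (π/L)² = 9*π^2/4 and c = -35/2, the largest admissible constant is α = ((π/L)² + c)/((π/L)² + 1).
Simplifying, α = (-70 + 9*π^2)/(4 + 9*π^2).


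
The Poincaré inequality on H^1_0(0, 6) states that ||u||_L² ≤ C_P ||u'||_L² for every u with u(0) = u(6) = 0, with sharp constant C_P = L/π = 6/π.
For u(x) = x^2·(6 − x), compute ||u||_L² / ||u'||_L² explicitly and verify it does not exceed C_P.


||u||_L² / ||u'||_L² = 3*sqrt(14)/7 < C_P = 6/π.

u(x) = x^2·(6 − x), so u'(x) = 3*x*(4 - x).
u(x) = x^2·(6 − x) vanishes at x = 0 and x = 6, so u ∈ H^1_0(0, 6). Differentiate via the product rule and integrate the resulting polynomials term by term.
  ∫_0^6 u² dx = ∫_0^6 (x^6 - 12*x^5 + 36*x^4) dx. Term by term:
    ∫_0^6 x^6 dx = 279936/7;  ∫_0^6 -12*x^5 dx = -93312;  ∫_0^6 36*x^4 dx = 279936/5.
  Sum: 279936/7 − 93312 + 279936/5 = 93312/35.
  ∫_0^6 (u')² dx = ∫_0^6 (9*x^4 - 72*x^3 + 144*x^2) dx. Term by term:
    ∫_0^6 9*x^4 dx = 69984/5;  ∫_0^6 -72*x^3 dx = -23328;  ∫_0^6 144*x^2 dx = 10368.
  Sum: 69984/5 − 23328 + 10368 = 5184/5.
∫_0^6 u² dx = 93312/35, so ||u||_L² = 216*sqrt(70)/35.
∫_0^6 (u')² dx = 5184/5, so ||u'||_L² = 72*sqrt(5)/5.
Ratio ||u||_L² / ||u'||_L² = 3*sqrt(14)/7.
Sharp Poincaré constant on H^1_0(0, 6) is C_P = L/π = 6/π, achieved by sin(π/6·x).
A polynomial bump cannot attain the sharp Poincaré constant (only the first sine eigenfunction does), so the ratio is strictly less than C_P, consistent with ||u||_L² ≤ C_P ||u'||_L².


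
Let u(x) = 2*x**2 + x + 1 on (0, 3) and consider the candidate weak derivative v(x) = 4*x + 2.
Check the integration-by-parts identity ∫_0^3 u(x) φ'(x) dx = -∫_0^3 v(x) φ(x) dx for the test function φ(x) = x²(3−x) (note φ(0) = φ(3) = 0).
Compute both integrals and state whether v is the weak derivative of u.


LHS = -1107/20, RHS = -621/10. No, v is not the weak derivative of u.

u(x) = 2*x**2 + x + 1, classical derivative u'(x) = 4*x + 1.
φ(x) = x²(3−x), so φ'(x) = 3*x*(2 - x).
Note φ(0) = φ(3) = 0, so the boundary term u·φ vanishes.
LHS = ∫_0^3 u(x) φ'(x) dx = ∫_0^3 (-6*x^4 + 9*x^3 + 3*x^2 + 6*x) dx. Term by term:
  ∫_0^3 -6*x^4 dx = -1458/5;  ∫_0^3 9*x^3 dx = 729/4;  ∫_0^3 3*x^2 dx = 27;
  ∫_0^3 6*x dx = 27.
Sum: -1458/5 + 729/4 + 27 + 27 = -1107/20.
So LHS = -1107/20.
∫_0^3 v(x) φ(x) dx = ∫_0^3 (-4*x^4 + 10*x^3 + 6*x^2) dx. Term by term:
  ∫_0^3 -4*x^4 dx = -972/5;  ∫_0^3 10*x^3 dx = 405/2;  ∫_0^3 6*x^2 dx = 54.
Sum: -972/5 + 405/2 + 54 = 621/10.
So RHS = -∫_0^3 v(x) φ(x) dx = -621/10.
LHS − RHS = 27/4 ≠ 0, so the identity fails.
(For a valid weak derivative the identity must hold for EVERY test function, in particular this one. The failure shows v is NOT the weak derivative of u.)
Correct weak derivative would be u'(x) = 4*x + 1.


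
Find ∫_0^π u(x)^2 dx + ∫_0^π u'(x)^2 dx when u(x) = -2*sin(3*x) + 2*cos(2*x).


||u||_{H^1(0,π)}^2 = -48 + 30*π

u'(x) = -4*sin(2*x) - 6*cos(3*x).
Expand u² and (u')² and integrate term by term on (0, π), using: for integers n ≥ 1, ∫_0^π sin²(nx) dx = ∫_0^π cos²(nx) dx = π/2; for n ≠ n', ∫_0^π sin(nx)sin(n'x) dx = ∫_0^π cos(nx)cos(n'x) dx = 0; and by product-to-sum, ∫_0^π sin(nx)cos(n'x) dx = ½∫_0^π [sin((n+n')x) + sin((n−n')x)] dx, which is 0 when n+n' is even and 2n/(n²−n'²) when n+n' is odd (it need not vanish on (0, π)).
  u² squared terms: (-2)²·∫sin(3x)² dx = 4·π/2 = 2*π;  (2)²·∫cos(2x)² dx = 4·π/2 = 2*π.
  u² cross terms: 2·(-2)·(2)·∫sin(3x)·cos(2x) dx = -8·(6/5) = -48/5.
  So ∫_0^π u² dx = 2*π + 2*π − 48/5 = -48/5 + 4*π.
  (u')² squared terms: (-6)²·∫cos(3x)² dx = 36·π/2 = 18*π;  (-4)²·∫sin(2x)² dx = 16·π/2 = 8*π.
  (u')² cross terms: 2·(-6)·(-4)·∫cos(3x)·sin(2x) dx = 48·(-4/5) = -192/5.
  So ∫_0^π (u')² dx = 18*π + 8*π − 192/5 = -192/5 + 26*π.
||u||_{H^1}^2 = (-48/5 + 4*π) + (-192/5 + 26*π) = -48 + 30*π.


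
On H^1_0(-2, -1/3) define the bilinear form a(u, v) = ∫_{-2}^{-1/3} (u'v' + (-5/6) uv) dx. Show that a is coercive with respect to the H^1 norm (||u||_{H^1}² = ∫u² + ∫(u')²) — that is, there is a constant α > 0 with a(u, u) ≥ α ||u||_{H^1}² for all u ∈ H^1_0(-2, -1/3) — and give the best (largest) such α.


α = (-125 + 54*π^2)/(6*(25 + 9*π^2))

Coercivity of a(·,·) on H^1_0(-2, -1/3) means a(u, u) ≥ α ||u||_{H^1}² for every u ∈ H^1_0.
The interval has length L = 5/3, and Poincaré/coercivity depend only on L. Here a(u, u) = ∫(u')² + (-5/6)·∫u².
Here c = -5/6 < 0 with |c| < (π/L)² = 9*π^2/25, so coercivity still holds. The condition a(u,u) ≥ α||u||_{H^1}² reads (1−α)∫(u')² ≥ (α−c)∫u². Any admissible α is ≤ 1 (rapidly oscillating u have ∫u²/∫(u')² → 0), and α = 1 would force 0 ≥ (1−c)∫u², impossible since c < 1; so 1−α > 0. By the sharp Poincaré inequality on H^1_0 of an interval of length L, ∫(u')² ≥ (π/L)²∫u² with equality for the first sine mode sin(π(x−x₀)/L) (x₀ the left endpoint), so the inequality holds for all u iff (1−α)(π/L)² ≥ α − c, i.e. α ≤ ((π/L)² + c)/((π/L)² + 1) = (1 + c(L/π)²)/(1 + (L/π)²). (Direct route, valid since c ≤ 0: Poincaré gives c∫u² ≥ c(L/π)²∫(u')², so a(u,u) ≥ (1 + c(L/π)²)∫(u')², while ||u||_{H^1}² ≤ (1 + (L/π)²)∫(u')²; dividing yields the same α.) With (π/L)² = 9*π^2/25 and c = -5/6, the largest admissible constant is α = ((π/L)² + c)/((π/L)² + 1).
Simplifying, α = (-125 + 54*π^2)/(6*(25 + 9*π^2)).


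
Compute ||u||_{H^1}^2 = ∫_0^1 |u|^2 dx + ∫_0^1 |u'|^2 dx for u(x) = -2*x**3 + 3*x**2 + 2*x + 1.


||u||_{H^1}^2 = 1712/105

The H^1 norm (squared) on an interval (0, L) is
  ||u||_{H^1}^2 = ∫_0^L u(x)^2 dx + ∫_0^L u'(x)^2 dx.
Compute u'(x) = -6*x**2 + 6*x + 2.
Then u(x)^2 = 4*x**6 - 12*x**5 + x**4 + 8*x**3 + 10*x**2 + 4*x + 1 and u'(x)^2 = 36*x**4 - 72*x**3 + 12*x**2 + 24*x + 4.
Integrate each monomial from 0 to 1 using ∫_0^1 c·x^n dx = c·1^(n+1)/(n+1):
  ∫_0^1 u(x)^2 dx = ∫_0^1 (4*x^6 - 12*x^5 + x^4 + 8*x^3 + 10*x^2 + 4*x + 1) dx. Term by term:
    ∫_0^1 4*x^6 dx = 4/7;  ∫_0^1 -12*x^5 dx = -2;  ∫_0^1 x^4 dx = 1/5;
    ∫_0^1 8*x^3 dx = 2;  ∫_0^1 10*x^2 dx = 10/3;  ∫_0^1 4*x dx = 2;
    ∫_0^1 1 dx = 1.
  Sum: 4/7 − 2 + 1/5 + 2 + 10/3 + 2 + 1 = 746/105.
  ∫_0^1 u'(x)^2 dx = ∫_0^1 (36*x^4 - 72*x^3 + 12*x^2 + 24*x + 4) dx. Term by term:
    ∫_0^1 36*x^4 dx = 36/5;  ∫_0^1 -72*x^3 dx = -18;  ∫_0^1 12*x^2 dx = 4;
    ∫_0^1 24*x dx = 12;  ∫_0^1 4 dx = 4.
  Sum: 36/5 − 18 + 4 + 12 + 4 = 46/5.
Adding: ||u||_{H^1}^2 = 746/105 + 46/5 = 1712/105.


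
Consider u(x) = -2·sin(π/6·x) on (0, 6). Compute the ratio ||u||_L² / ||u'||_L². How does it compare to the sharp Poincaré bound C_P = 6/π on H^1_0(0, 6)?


||u||_L² / ||u'||_L² = 6/π = C_P.

u(x) = -2·sin(π/6·x), so u'(x) = -π*cos(π*x/6)/3.
Writing u(x) = A·sin(kπx/L) with A = -2 and k = 1, use ∫_0^L sin²(kπx/L) dx = L/2 and ∫_0^L cos²(kπx/L) dx = L/2.
u² = 4·sin²(π/6·x) and (u')² = π^2/9·cos²(π/6·x), and each of sin², cos² integrates to L/2 = 3 over (0, 6).
∫_0^6 u² dx = 12, so ||u||_L² = 2*sqrt(3).
∫_0^6 (u')² dx = π^2/3, so ||u'||_L² = sqrt(3)*π/3.
Ratio ||u||_L² / ||u'||_L² = 6/π.
Sharp Poincaré constant on H^1_0(0, 6) is C_P = L/π = 6/π, achieved by sin(π/6·x).
This is the k = 1 eigenfunction (up to amplitude), so the ratio equals the sharp Poincaré constant exactly.


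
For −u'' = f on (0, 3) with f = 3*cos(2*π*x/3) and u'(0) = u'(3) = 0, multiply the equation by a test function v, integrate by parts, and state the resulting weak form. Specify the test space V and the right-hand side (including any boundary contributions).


V = H^1(0, 3) (no boundary constraint on v; u is determined up to an additive constant); weak form: ∫_0^3 u'v' dx = ∫_0^3 (3*cos(2*π*x/3)) v dx for all v ∈ V.

Multiply both sides by a test function v and integrate from 0 to 3:
  ∫_0^3 −u''(x) v(x) dx = ∫_0^3 f(x) v(x) dx.
Integrate the LHS by parts once:
  ∫_0^3 −u'' v dx = −[u'(x) v(x)]_0^3 + ∫_0^3 u'(x) v'(x) dx.
Thus ∫_0^3 u'(x) v'(x) dx = ∫_0^3 f(x) v(x) dx + [u'(x) v(x)]_0^3.
Choose V so that boundary terms are either known or forced to vanish.
u has homogeneous Neumann: u'(0) = u'(3) = 0. So [u' v]_0^3 = 0·v(3) − 0·v(0) = 0 for any v; take V = H^1(0, 3).
Weak formulation: find u (satisfying any essential BC) such that ∫_0^3 u'(x) v'(x) dx = ∫_0^3 f v dx for all v ∈ V (homogeneous Neumann, so boundary terms vanish).
Substituting f(x) = 3*cos(2*π*x/3), the right-hand side is ∫_0^3 (3*cos(2*π*x/3)) v dx.
Compatibility check (pure Neumann): taking v ≡ 1 ∈ V gives 0 = ∫_0^3 f dx + (0) − (0), i.e. ∫_0^3 f dx must equal u'(0) − u'(3) = 0. Indeed ∫_0^3 (3*cos(2*π*x/3)) dx = 0, so the data are compatible. The solution is then unique only up to an additive constant (fix it e.g. by requiring ∫_0^3 u dx = 0).


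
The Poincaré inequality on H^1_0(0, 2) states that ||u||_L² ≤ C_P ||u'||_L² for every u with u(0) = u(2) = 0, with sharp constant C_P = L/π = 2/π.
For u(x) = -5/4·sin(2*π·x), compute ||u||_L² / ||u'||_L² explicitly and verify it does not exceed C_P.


||u||_L² / ||u'||_L² = 1/(2*π) < C_P = 2/π.

u(x) = -5/4·sin(2*π·x), so u'(x) = -5*π*cos(2*π*x)/2.
Writing u(x) = A·sin(kπx/L) with A = -5/4 and k = 4, use ∫_0^L sin²(kπx/L) dx = L/2 and ∫_0^L cos²(kπx/L) dx = L/2.
u² = 25/16·sin²(2*π·x) and (u')² = 25*π^2/4·cos²(2*π·x), and each of sin², cos² integrates to L/2 = 1 over (0, 2).
∫_0^2 u² dx = 25/16, so ||u||_L² = 5/4.
∫_0^2 (u')² dx = 25*π^2/4, so ||u'||_L² = 5*π/2.
Ratio ||u||_L² / ||u'||_L² = 1/(2*π).
Sharp Poincaré constant on H^1_0(0, 2) is C_P = L/π = 2/π, achieved by sin(π/2·x).
This is the k = 4 harmonic; the ratio L/(kπ) is strictly less than C_P = L/π, consistent with the sharp inequality ||u||_L² ≤ C_P ||u'||_L².


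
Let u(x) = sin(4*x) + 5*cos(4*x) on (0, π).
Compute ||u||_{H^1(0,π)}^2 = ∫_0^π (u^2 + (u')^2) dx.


||u||_{H^1(0,π)}^2 = 221*π

u'(x) = -20*sin(4*x) + 4*cos(4*x).
Expand u² and (u')² and integrate term by term on (0, π), using: for integers n ≥ 1, ∫_0^π sin²(nx) dx = ∫_0^π cos²(nx) dx = π/2; for n ≠ n', ∫_0^π sin(nx)sin(n'x) dx = ∫_0^π cos(nx)cos(n'x) dx = 0; and by product-to-sum, ∫_0^π sin(nx)cos(n'x) dx = ½∫_0^π [sin((n+n')x) + sin((n−n')x)] dx, which is 0 when n+n' is even and 2n/(n²−n'²) when n+n' is odd (it need not vanish on (0, π)).
  u² squared terms: (5)²·∫cos(4x)² dx = 25·π/2 = 25*π/2;  (1)²·∫sin(4x)² dx = 1·π/2 = π/2.
  u² cross terms: 2·(5)·(1)·∫cos(4x)·sin(4x) dx = 10·(0) = 0.
  So ∫_0^π u² dx = 25*π/2 + π/2 + 0 = 13*π.
  (u')² squared terms: (-20)²·∫sin(4x)² dx = 400·π/2 = 200*π;  (4)²·∫cos(4x)² dx = 16·π/2 = 8*π.
  (u')² cross terms: 2·(-20)·(4)·∫sin(4x)·cos(4x) dx = -160·(0) = 0.
  So ∫_0^π (u')² dx = 200*π + 8*π + 0 = 208*π.
||u||_{H^1}^2 = (13*π) + (208*π) = 221*π.


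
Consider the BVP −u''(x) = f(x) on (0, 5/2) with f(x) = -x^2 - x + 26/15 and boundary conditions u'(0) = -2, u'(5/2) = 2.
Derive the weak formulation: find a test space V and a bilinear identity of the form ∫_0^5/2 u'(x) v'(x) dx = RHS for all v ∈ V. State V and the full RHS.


V = H^1(0, 5/2) (v unrestricted at boundary; u is determined up to an additive constant); weak form: ∫_0^5/2 u'v' dx = ∫_0^5/2 (-x^2 - x + 26/15) v dx + 2·v(5/2) + 2·v(0) for all v ∈ V.

Multiply both sides by a test function v and integrate from 0 to 5/2:
  ∫_0^5/2 −u''(x) v(x) dx = ∫_0^5/2 f(x) v(x) dx.
Integrate the LHS by parts once:
  ∫_0^5/2 −u'' v dx = −[u'(x) v(x)]_0^5/2 + ∫_0^5/2 u'(x) v'(x) dx.
Thus ∫_0^5/2 u'(x) v'(x) dx = ∫_0^5/2 f(x) v(x) dx + [u'(x) v(x)]_0^5/2.
Choose V so that boundary terms are either known or forced to vanish.
u has inhomogeneous Neumann u'(0) = -2, u'(5/2) = 2. [u' v]_0^5/2 = (2)·v(5/2) − (-2)·v(0) = 2·v(5/2) + 2·v(0). Take V = H^1(0, 5/2); boundary term becomes part of RHS.
Weak formulation: find u (satisfying any essential BC) such that ∫_0^5/2 u'(x) v'(x) dx = ∫_0^5/2 f v dx + 2·v(5/2) + 2·v(0) for all v ∈ V (Neumann data are natural BCs: they enter the RHS as boundary terms).
Substituting f(x) = -x^2 - x + 26/15, the right-hand side is ∫_0^5/2 (-x^2 - x + 26/15) v dx + 2·v(5/2) + 2·v(0).
Compatibility check (pure Neumann): taking v ≡ 1 ∈ V gives 0 = ∫_0^5/2 f dx + (2) − (-2), i.e. ∫_0^5/2 f dx must equal u'(0) − u'(5/2) = -4. Indeed ∫_0^5/2 (-x^2 - x + 26/15) dx = -4, so the data are compatible. The solution is then unique only up to an additive constant (fix it e.g. by requiring ∫_0^5/2 u dx = 0).
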